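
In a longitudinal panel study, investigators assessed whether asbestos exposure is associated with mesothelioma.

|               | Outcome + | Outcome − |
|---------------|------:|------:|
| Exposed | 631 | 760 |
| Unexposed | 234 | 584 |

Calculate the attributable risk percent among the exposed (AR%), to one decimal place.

36.9

Cells: a = 631, b = 760, c = 234, d = 584.
Risk in exposed = 631/1391 = 0.45363; risk in unexposed = 234/818 = 0.28606.
RR = 0.45363/0.28606 = 1.58577
AR% = (RR − 1)/RR × 100 = (1.58577 − 1)/1.58577 × 100 = 36.9391%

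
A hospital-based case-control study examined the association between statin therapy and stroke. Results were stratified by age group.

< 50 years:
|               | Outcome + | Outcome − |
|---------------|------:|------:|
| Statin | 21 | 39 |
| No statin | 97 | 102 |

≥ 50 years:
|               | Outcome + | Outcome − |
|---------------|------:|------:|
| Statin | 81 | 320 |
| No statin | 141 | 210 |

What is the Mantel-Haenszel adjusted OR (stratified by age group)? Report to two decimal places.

OR_MH = Σ(aᵢdᵢ/nᵢ) / Σ(bᵢcᵢ/nᵢ), where nᵢ is the stratum total.
Stratum 1 (< 50 years): n = 259; a·d/n = 21·102/259 = 8.2703; b·c/n = 39·97/259 = 14.6062
Stratum 2 (≥ 50 years): n = 752; a·d/n = 81·210/752 = 22.6197; b·c/n = 320·141/752 = 60.0000
OR_MH = (8.2703 + 22.6197) / (14.6062 + 60.0000) = 30.8900 / 74.6062 = 0.41404

0.41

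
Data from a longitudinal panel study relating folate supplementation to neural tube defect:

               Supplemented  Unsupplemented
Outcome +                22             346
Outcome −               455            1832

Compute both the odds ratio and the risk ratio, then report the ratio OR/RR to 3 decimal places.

Reading the table with exposure as columns: a = 22 (Supplemented, case), b = 455 (Supplemented, non-case), c = 346 (Unsupplemented, case), d = 1832.
OR = (22·1832)/(455·346) = 40304/157430 = 0.25601
Risk in exposed = 22/477 = 0.04612; risk in unexposed = 346/2178 = 0.15886; RR = 0.29033
OR/RR = 0.25601 / 0.29033 = 0.88181
The outcome is not rare, so the OR lies further from 1 than the RR.

0.882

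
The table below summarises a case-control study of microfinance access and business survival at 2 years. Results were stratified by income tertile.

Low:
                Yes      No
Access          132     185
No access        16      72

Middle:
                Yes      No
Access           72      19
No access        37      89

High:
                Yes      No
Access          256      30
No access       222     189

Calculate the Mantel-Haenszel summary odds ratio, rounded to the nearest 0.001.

6.089

OR_MH = Σ(aᵢdᵢ/nᵢ) / Σ(bᵢcᵢ/nᵢ), where nᵢ is the stratum total.
Stratum 1 (Low): n = 405; a·d/n = 132·72/405 = 23.4667; b·c/n = 185·16/405 = 7.3086
Stratum 2 (Middle): n = 217; a·d/n = 72·89/217 = 29.5300; b·c/n = 19·37/217 = 3.2396
Stratum 3 (High): n = 697; a·d/n = 256·189/697 = 69.4175; b·c/n = 30·222/697 = 9.5552
OR_MH = (23.4667 + 29.5300 + 69.4175) / (7.3086 + 3.2396 + 9.5552) = 122.4141 / 20.1035 = 6.08919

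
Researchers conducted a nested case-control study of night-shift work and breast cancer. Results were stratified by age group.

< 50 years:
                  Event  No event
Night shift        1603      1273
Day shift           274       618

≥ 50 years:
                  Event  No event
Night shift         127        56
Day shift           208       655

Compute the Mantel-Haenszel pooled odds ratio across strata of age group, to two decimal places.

3.30

OR_MH = Σ(aᵢdᵢ/nᵢ) / Σ(bᵢcᵢ/nᵢ), where nᵢ is the stratum total.
Stratum 1 (< 50 years): n = 3768; a·d/n = 1603·618/3768 = 262.9124; b·c/n = 1273·274/3768 = 92.5695
Stratum 2 (≥ 50 years): n = 1046; a·d/n = 127·655/1046 = 79.5268; b·c/n = 56·208/1046 = 11.1358
OR_MH = (262.9124 + 79.5268) / (92.5695 + 11.1358) = 342.4392 / 103.7053 = 3.30204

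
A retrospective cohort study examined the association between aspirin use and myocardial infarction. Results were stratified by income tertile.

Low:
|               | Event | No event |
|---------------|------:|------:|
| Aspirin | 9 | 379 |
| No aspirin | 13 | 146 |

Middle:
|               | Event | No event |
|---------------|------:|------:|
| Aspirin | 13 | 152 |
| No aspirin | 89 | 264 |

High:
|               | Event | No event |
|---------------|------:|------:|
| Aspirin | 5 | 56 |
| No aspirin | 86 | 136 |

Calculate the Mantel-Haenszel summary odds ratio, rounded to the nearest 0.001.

0.219

OR_MH = Σ(aᵢdᵢ/nᵢ) / Σ(bᵢcᵢ/nᵢ), where nᵢ is the stratum total.
Stratum 1 (Low): n = 547; a·d/n = 9·146/547 = 2.4022; b·c/n = 379·13/547 = 9.0073
Stratum 2 (Middle): n = 518; a·d/n = 13·264/518 = 6.6255; b·c/n = 152·89/518 = 26.1158
Stratum 3 (High): n = 283; a·d/n = 5·136/283 = 2.4028; b·c/n = 56·86/283 = 17.0177
OR_MH = (2.4022 + 6.6255 + 2.4028) / (9.0073 + 26.1158 + 17.0177) = 11.4305 / 52.1408 = 0.21922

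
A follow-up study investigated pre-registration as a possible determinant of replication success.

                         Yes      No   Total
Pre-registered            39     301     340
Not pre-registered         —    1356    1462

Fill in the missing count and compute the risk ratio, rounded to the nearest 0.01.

1.58

The missing cell is in the unexposed row: 1462 − 1356 = 106.
So a = 39, b = 301, c = 106, d = 1356.
RR = [a/(a+b)] / [c/(c+d)] = (39/340) / (106/1462) = 0.11471/0.07250 = 1.58208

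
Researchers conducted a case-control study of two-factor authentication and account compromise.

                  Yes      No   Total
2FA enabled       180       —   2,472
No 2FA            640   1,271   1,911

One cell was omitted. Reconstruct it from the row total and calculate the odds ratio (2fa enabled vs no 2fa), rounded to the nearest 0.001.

0.156

The missing cell is in the exposed row: 2472 − 180 = 2292.
So a = 180, b = 2292, c = 640, d = 1271.
OR = (a·d)/(b·c) = (180 × 1271) / (2292 × 640) = 228780 / 1466880 = 0.15596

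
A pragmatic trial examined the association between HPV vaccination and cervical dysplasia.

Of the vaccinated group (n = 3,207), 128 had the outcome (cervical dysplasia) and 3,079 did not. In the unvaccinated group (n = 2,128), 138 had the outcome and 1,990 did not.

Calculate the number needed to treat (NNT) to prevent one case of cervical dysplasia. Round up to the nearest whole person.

Risk in treated group = 128/3207 = 0.03991; risk in control = 138/2128 = 0.06485.
Absolute risk reduction = 0.06485 − 0.03991 = 0.02494
NNT = 1 / ARR = 1 / 0.02494 = 40.101 → round up → 41

41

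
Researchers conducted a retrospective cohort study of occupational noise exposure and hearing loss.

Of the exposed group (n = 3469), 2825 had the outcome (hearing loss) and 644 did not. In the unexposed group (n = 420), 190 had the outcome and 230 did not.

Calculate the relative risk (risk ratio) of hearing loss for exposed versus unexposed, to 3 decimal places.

1.800

From the description: a = 2825, b = 644, c = 190, d = 230.
Risk in exposed = 2825/3469 = 0.81436; risk in unexposed = 190/420 = 0.45238.
RR = 0.81436 / 0.45238 = 1.80015
The risk among the exposed is 1.80 times that among the unexposed.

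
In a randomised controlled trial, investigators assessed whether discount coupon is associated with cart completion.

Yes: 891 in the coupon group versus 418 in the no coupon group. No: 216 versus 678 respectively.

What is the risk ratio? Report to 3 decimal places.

From the description: a = 891, b = 216, c = 418, d = 678.
Risk in exposed = 891/1107 = 0.80488; risk in unexposed = 418/1096 = 0.38139.
RR = 0.80488 / 0.38139 = 2.11040
The risk among the exposed is 2.11 times that among the unexposed.

2.110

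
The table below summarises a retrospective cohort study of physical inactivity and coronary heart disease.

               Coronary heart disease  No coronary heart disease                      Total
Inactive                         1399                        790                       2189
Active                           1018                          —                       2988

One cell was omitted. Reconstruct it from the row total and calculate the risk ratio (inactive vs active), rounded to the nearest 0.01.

The missing cell is in the unexposed row: 2988 − 1018 = 1970.
So a = 1399, b = 790, c = 1018, d = 1970.
RR = [a/(a+b)] / [c/(c+d)] = (1399/2189) / (1018/2988) = 0.63910/0.34070 = 1.87588

1.88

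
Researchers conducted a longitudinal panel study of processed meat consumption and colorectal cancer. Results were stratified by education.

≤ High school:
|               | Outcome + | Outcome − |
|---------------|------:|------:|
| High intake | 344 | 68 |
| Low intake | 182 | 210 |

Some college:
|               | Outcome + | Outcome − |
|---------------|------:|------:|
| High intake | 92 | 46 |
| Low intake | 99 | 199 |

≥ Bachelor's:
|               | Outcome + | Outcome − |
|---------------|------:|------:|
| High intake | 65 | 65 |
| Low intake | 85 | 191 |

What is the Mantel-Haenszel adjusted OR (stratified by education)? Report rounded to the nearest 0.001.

4.117

OR_MH = Σ(aᵢdᵢ/nᵢ) / Σ(bᵢcᵢ/nᵢ), where nᵢ is the stratum total.
Stratum 1 (≤ High school): n = 804; a·d/n = 344·210/804 = 89.8507; b·c/n = 68·182/804 = 15.3930
Stratum 2 (Some college): n = 436; a·d/n = 92·199/436 = 41.9908; b·c/n = 46·99/436 = 10.4450
Stratum 3 (≥ Bachelor's): n = 406; a·d/n = 65·191/406 = 30.5788; b·c/n = 65·85/406 = 13.6084
OR_MH = (89.8507 + 41.9908 + 30.5788) / (15.3930 + 10.4450 + 13.6084) = 162.4204 / 39.4464 = 4.11750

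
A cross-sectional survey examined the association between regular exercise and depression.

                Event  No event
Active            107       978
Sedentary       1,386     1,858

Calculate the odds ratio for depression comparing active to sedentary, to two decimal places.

Cells: a = 107, b = 978, c = 1386, d = 1858.
OR = (a·d)/(b·c) = (107 × 1858) / (978 × 1386) = 198806 / 1355508 = 0.14667
Exposure is associated with lower odds of depression (OR = 0.15 < 1).

0.15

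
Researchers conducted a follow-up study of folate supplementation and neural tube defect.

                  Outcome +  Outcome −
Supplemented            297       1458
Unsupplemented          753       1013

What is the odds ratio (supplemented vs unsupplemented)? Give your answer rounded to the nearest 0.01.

Cells: a = 297, b = 1458, c = 753, d = 1013.
OR = (a·d)/(b·c) = (297 × 1013) / (1458 × 753) = 300861 / 1097874 = 0.27404
Exposure is associated with lower odds of neural tube defect (OR = 0.27 < 1).

0.27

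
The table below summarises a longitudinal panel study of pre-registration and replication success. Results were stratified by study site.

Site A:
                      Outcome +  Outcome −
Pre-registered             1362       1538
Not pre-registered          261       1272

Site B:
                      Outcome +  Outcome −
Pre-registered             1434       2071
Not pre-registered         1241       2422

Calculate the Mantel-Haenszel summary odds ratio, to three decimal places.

OR_MH = Σ(aᵢdᵢ/nᵢ) / Σ(bᵢcᵢ/nᵢ), where nᵢ is the stratum total.
Stratum 1 (Site A): n = 4433; a·d/n = 1362·1272/4433 = 390.8107; b·c/n = 1538·261/4433 = 90.5522
Stratum 2 (Site B): n = 7168; a·d/n = 1434·2422/7168 = 484.5352; b·c/n = 2071·1241/7168 = 358.5534
OR_MH = (390.8107 + 484.5352) / (90.5522 + 358.5534) = 875.3459 / 449.1057 = 1.94909

1.949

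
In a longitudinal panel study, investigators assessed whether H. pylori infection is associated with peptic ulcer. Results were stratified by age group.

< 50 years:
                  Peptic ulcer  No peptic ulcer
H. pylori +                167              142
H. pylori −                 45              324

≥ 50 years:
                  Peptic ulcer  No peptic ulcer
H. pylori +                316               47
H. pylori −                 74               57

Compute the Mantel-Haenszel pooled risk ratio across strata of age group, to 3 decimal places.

2.333

RR_MH = Σ(aᵢ·n₀ᵢ/nᵢ) / Σ(cᵢ·n₁ᵢ/nᵢ), with n₁ᵢ = aᵢ+bᵢ (exposed), n₀ᵢ = cᵢ+dᵢ (unexposed), nᵢ = n₁ᵢ+n₀ᵢ.
Stratum 1 (< 50 years): n₁ = 309, n₀ = 369, n = 678; a·n₀/n = 167·369/678 = 90.8894; c·n₁/n = 45·309/678 = 20.5088
Stratum 2 (≥ 50 years): n₁ = 363, n₀ = 131, n = 494; a·n₀/n = 316·131/494 = 83.7976; c·n₁/n = 74·363/494 = 54.3765
RR_MH = (90.8894 + 83.7976) / (20.5088 + 54.3765) = 174.6870 / 74.8854 = 2.33272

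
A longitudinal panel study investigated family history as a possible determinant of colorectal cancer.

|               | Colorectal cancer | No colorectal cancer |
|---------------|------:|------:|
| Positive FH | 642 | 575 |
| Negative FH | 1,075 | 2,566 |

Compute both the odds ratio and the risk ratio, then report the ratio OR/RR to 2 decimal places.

Cells: a = 642, b = 575, c = 1075, d = 2566.
OR = (642·2566)/(575·1075) = 1647372/618125 = 2.66511
Risk in exposed = 642/1217 = 0.52753; risk in unexposed = 1075/3641 = 0.29525; RR = 1.78672
OR/RR = 2.66511 / 1.78672 = 1.49162
The outcome is not rare, so the OR lies further from 1 than the RR.

1.49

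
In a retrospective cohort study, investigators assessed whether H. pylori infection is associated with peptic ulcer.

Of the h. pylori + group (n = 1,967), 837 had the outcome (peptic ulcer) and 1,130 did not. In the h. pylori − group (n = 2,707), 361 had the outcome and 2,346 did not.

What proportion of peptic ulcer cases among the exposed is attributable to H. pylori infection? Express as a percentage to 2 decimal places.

68.66

From the description: a = 837, b = 1130, c = 361, d = 2346.
Risk in exposed = 837/1967 = 0.42552; risk in unexposed = 361/2707 = 0.13336.
RR = 0.42552/0.13336 = 3.19082
AR% = (RR − 1)/RR × 100 = (3.19082 − 1)/3.19082 × 100 = 68.6601%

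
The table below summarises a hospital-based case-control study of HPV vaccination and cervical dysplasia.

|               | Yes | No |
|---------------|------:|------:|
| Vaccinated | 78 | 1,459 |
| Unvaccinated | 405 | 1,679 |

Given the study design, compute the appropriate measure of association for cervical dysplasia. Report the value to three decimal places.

0.222

Cells: a = 78, b = 1459, c = 405, d = 1679.
This is a hospital-based case-control study: participants were sampled on outcome status, so risks in the source population cannot be estimated directly — relative risk is not valid here. The odds ratio is the appropriate measure.
OR = (a·d)/(b·c) = (78 × 1679) / (1459 × 405) = 130962 / 590895 = 0.22163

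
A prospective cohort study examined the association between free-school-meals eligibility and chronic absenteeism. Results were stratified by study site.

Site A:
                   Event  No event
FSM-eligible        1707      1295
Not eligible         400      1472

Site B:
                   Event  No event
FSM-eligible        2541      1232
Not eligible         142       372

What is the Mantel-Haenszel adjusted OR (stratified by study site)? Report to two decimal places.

OR_MH = Σ(aᵢdᵢ/nᵢ) / Σ(bᵢcᵢ/nᵢ), where nᵢ is the stratum total.
Stratum 1 (Site A): n = 4874; a·d/n = 1707·1472/4874 = 515.5322; b·c/n = 1295·400/4874 = 106.2782
Stratum 2 (Site B): n = 4287; a·d/n = 2541·372/4287 = 220.4927; b·c/n = 1232·142/4287 = 40.8080
OR_MH = (515.5322 + 220.4927) / (106.2782 + 40.8080) = 736.0249 / 147.0862 = 5.00404

5.00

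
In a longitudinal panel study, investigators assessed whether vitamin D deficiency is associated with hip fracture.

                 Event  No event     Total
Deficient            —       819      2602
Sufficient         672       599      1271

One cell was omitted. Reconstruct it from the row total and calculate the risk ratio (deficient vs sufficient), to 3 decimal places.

1.296

The missing cell is in the exposed row: 2602 − 819 = 1783.
So a = 1783, b = 819, c = 672, d = 599.
RR = [a/(a+b)] / [c/(c+d)] = (1783/2602) / (672/1271) = 0.68524/0.52872 = 1.29605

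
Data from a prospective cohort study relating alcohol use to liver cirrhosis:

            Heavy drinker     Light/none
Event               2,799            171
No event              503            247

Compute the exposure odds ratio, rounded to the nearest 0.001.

8.038

Reading the table with exposure as columns: a = 2799 (Heavy drinker, case), b = 503 (Heavy drinker, non-case), c = 171 (Light/none, case), d = 247.
OR = (a·d)/(b·c) = (2799 × 247) / (503 × 171) = 691353 / 86013 = 8.03777
The odds of liver cirrhosis are about 8.04 times as high in the heavy drinker group.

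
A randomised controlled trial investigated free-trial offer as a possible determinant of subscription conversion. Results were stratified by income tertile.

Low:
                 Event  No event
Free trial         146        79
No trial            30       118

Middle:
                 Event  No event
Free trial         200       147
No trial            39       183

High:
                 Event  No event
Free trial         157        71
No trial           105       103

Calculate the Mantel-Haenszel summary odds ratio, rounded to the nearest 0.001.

OR_MH = Σ(aᵢdᵢ/nᵢ) / Σ(bᵢcᵢ/nᵢ), where nᵢ is the stratum total.
Stratum 1 (Low): n = 373; a·d/n = 146·118/373 = 46.1877; b·c/n = 79·30/373 = 6.3539
Stratum 2 (Middle): n = 569; a·d/n = 200·183/569 = 64.3234; b·c/n = 147·39/569 = 10.0756
Stratum 3 (High): n = 436; a·d/n = 157·103/436 = 37.0894; b·c/n = 71·105/436 = 17.0986
OR_MH = (46.1877 + 64.3234 + 37.0894) / (6.3539 + 10.0756 + 17.0986) = 147.6005 / 33.5281 = 4.40229

4.402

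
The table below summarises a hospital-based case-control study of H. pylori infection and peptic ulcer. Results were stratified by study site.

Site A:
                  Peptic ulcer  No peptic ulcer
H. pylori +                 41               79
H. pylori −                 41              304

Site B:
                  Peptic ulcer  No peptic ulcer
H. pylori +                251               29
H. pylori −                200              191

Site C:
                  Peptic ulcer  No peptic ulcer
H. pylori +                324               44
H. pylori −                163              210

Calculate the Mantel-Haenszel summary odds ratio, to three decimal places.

7.516

OR_MH = Σ(aᵢdᵢ/nᵢ) / Σ(bᵢcᵢ/nᵢ), where nᵢ is the stratum total.
Stratum 1 (Site A): n = 465; a·d/n = 41·304/465 = 26.8043; b·c/n = 79·41/465 = 6.9656
Stratum 2 (Site B): n = 671; a·d/n = 251·191/671 = 71.4471; b·c/n = 29·200/671 = 8.6438
Stratum 3 (Site C): n = 741; a·d/n = 324·210/741 = 91.8219; b·c/n = 44·163/741 = 9.6788
OR_MH = (26.8043 + 71.4471 + 91.8219) / (6.9656 + 8.6438 + 9.6788) = 190.0733 / 25.2882 = 7.51628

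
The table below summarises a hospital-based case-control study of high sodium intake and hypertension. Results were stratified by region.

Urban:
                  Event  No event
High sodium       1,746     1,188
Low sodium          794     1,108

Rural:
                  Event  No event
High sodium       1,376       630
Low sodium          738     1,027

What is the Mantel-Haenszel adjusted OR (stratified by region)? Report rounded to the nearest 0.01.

2.43

OR_MH = Σ(aᵢdᵢ/nᵢ) / Σ(bᵢcᵢ/nᵢ), where nᵢ is the stratum total.
Stratum 1 (Urban): n = 4836; a·d/n = 1746·1108/4836 = 400.0347; b·c/n = 1188·794/4836 = 195.0521
Stratum 2 (Rural): n = 3771; a·d/n = 1376·1027/3771 = 374.7420; b·c/n = 630·738/3771 = 123.2936
OR_MH = (400.0347 + 374.7420) / (195.0521 + 123.2936) = 774.7767 / 318.3457 = 2.43376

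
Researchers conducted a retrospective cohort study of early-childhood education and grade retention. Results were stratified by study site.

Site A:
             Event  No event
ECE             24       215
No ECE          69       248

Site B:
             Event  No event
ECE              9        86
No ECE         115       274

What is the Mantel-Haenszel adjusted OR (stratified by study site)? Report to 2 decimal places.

OR_MH = Σ(aᵢdᵢ/nᵢ) / Σ(bᵢcᵢ/nᵢ), where nᵢ is the stratum total.
Stratum 1 (Site A): n = 556; a·d/n = 24·248/556 = 10.7050; b·c/n = 215·69/556 = 26.6817
Stratum 2 (Site B): n = 484; a·d/n = 9·274/484 = 5.0950; b·c/n = 86·115/484 = 20.4339
OR_MH = (10.7050 + 5.0950) / (26.6817 + 20.4339) = 15.8001 / 47.1155 = 0.33535

0.34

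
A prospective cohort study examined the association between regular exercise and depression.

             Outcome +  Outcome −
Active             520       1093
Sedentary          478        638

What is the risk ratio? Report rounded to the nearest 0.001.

0.753

Cells: a = 520, b = 1093, c = 478, d = 638.
Risk in exposed = 520/1613 = 0.32238; risk in unexposed = 478/1116 = 0.42832.
RR = 0.32238 / 0.42832 = 0.75267
The risk is 25% lower among the exposed than among the unexposed.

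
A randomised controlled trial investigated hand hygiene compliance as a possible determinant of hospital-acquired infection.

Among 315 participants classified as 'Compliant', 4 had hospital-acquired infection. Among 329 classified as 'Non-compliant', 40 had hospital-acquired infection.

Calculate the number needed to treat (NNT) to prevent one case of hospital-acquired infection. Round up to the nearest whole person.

Risk in treated group = 4/315 = 0.01270; risk in control = 40/329 = 0.12158.
Absolute risk reduction = 0.12158 − 0.01270 = 0.10888
NNT = 1 / ARR = 1 / 0.10888 = 9.184 → round up → 10

10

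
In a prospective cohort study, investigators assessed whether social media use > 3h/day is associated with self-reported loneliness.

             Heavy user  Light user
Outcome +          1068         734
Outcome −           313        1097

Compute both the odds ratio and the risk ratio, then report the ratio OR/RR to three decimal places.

Reading the table with exposure as columns: a = 1068 (Heavy user, case), b = 313 (Heavy user, non-case), c = 734 (Light user, case), d = 1097.
OR = (1068·1097)/(313·734) = 1171596/229742 = 5.09962
Risk in exposed = 1068/1381 = 0.77335; risk in unexposed = 734/1831 = 0.40087; RR = 1.92917
OR/RR = 5.09962 / 1.92917 = 2.64343
The outcome is not rare, so the OR lies further from 1 than the RR.

2.643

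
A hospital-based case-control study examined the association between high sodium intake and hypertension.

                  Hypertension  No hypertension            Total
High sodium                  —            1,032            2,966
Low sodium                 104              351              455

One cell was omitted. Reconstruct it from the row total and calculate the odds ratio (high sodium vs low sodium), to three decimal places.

6.325

The missing cell is in the exposed row: 2966 − 1032 = 1934.
So a = 1934, b = 1032, c = 104, d = 351.
OR = (a·d)/(b·c) = (1934 × 351) / (1032 × 104) = 678834 / 107328 = 6.32485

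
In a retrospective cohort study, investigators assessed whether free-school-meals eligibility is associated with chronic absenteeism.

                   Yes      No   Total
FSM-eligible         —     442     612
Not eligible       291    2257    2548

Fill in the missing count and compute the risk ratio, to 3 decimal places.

2.432

The missing cell is in the exposed row: 612 − 442 = 170.
So a = 170, b = 442, c = 291, d = 2257.
RR = [a/(a+b)] / [c/(c+d)] = (170/612) / (291/2548) = 0.27778/0.11421 = 2.43223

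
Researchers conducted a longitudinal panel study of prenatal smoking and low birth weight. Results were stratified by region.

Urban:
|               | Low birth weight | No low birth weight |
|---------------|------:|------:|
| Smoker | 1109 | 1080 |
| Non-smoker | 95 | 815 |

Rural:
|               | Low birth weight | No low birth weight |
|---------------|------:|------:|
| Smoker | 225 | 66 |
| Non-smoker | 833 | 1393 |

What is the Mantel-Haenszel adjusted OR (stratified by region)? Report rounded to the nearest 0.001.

OR_MH = Σ(aᵢdᵢ/nᵢ) / Σ(bᵢcᵢ/nᵢ), where nᵢ is the stratum total.
Stratum 1 (Urban): n = 3099; a·d/n = 1109·815/3099 = 291.6538; b·c/n = 1080·95/3099 = 33.1075
Stratum 2 (Rural): n = 2517; a·d/n = 225·1393/2517 = 124.5232; b·c/n = 66·833/2517 = 21.8427
OR_MH = (291.6538 + 124.5232) / (33.1075 + 21.8427) = 416.1770 / 54.9501 = 7.57372

7.574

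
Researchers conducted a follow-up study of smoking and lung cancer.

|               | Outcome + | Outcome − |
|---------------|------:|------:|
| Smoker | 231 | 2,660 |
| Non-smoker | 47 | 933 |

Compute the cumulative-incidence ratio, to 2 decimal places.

Cells: a = 231, b = 2660, c = 47, d = 933.
Risk in exposed = 231/2891 = 0.07990; risk in unexposed = 47/980 = 0.04796.
RR = 0.07990 / 0.04796 = 1.66607
The risk among the exposed is 1.67 times that among the unexposed.

1.67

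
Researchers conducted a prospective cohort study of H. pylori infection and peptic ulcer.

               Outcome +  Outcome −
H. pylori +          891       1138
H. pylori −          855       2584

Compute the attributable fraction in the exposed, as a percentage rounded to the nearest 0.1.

Cells: a = 891, b = 1138, c = 855, d = 2584.
Risk in exposed = 891/2029 = 0.43913; risk in unexposed = 855/3439 = 0.24862.
RR = 0.43913/0.24862 = 1.76629
AR% = (RR − 1)/RR × 100 = (1.76629 − 1)/1.76629 × 100 = 43.3841%

43.4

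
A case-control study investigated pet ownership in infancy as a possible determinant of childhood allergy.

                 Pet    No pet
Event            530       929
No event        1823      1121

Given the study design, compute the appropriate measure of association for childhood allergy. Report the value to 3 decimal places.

Reading the table with exposure as columns: a = 530 (Pet, case), b = 1823 (Pet, non-case), c = 929 (No pet, case), d = 1121.
This is a case-control study: participants were sampled on outcome status, so risks in the source population cannot be estimated directly — relative risk is not valid here. The odds ratio is the appropriate measure.
OR = (a·d)/(b·c) = (530 × 1121) / (1823 × 929) = 594130 / 1693567 = 0.35082

0.351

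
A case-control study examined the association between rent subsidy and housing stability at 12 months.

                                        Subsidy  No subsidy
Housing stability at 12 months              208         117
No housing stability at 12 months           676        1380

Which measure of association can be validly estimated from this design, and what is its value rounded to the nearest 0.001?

3.629

Reading the table with exposure as columns: a = 208 (Subsidy, case), b = 676 (Subsidy, non-case), c = 117 (No subsidy, case), d = 1380.
This is a case-control study: participants were sampled on outcome status, so risks in the source population cannot be estimated directly — relative risk is not valid here. The odds ratio is the appropriate measure.
OR = (a·d)/(b·c) = (208 × 1380) / (676 × 117) = 287040 / 79092 = 3.62919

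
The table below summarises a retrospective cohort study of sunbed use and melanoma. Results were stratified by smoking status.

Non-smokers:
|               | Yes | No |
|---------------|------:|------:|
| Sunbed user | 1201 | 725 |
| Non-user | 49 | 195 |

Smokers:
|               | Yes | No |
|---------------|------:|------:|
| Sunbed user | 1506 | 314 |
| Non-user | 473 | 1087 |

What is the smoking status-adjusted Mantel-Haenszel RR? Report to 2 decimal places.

RR_MH = Σ(aᵢ·n₀ᵢ/nᵢ) / Σ(cᵢ·n₁ᵢ/nᵢ), with n₁ᵢ = aᵢ+bᵢ (exposed), n₀ᵢ = cᵢ+dᵢ (unexposed), nᵢ = n₁ᵢ+n₀ᵢ.
Stratum 1 (Non-smokers): n₁ = 1926, n₀ = 244, n = 2170; a·n₀/n = 1201·244/2170 = 135.0433; c·n₁/n = 49·1926/2170 = 43.4903
Stratum 2 (Smokers): n₁ = 1820, n₀ = 1560, n = 3380; a·n₀/n = 1506·1560/3380 = 695.0769; c·n₁/n = 473·1820/3380 = 254.6923
RR_MH = (135.0433 + 695.0769) / (43.4903 + 254.6923) = 830.1202 / 298.1826 = 2.78393

2.78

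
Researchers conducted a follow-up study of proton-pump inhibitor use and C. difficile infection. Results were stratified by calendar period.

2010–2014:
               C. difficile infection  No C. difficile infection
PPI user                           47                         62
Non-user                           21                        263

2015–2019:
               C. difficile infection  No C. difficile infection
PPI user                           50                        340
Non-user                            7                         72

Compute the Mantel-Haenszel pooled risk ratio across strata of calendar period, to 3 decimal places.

3.640

RR_MH = Σ(aᵢ·n₀ᵢ/nᵢ) / Σ(cᵢ·n₁ᵢ/nᵢ), with n₁ᵢ = aᵢ+bᵢ (exposed), n₀ᵢ = cᵢ+dᵢ (unexposed), nᵢ = n₁ᵢ+n₀ᵢ.
Stratum 1 (2010–2014): n₁ = 109, n₀ = 284, n = 393; a·n₀/n = 47·284/393 = 33.9644; c·n₁/n = 21·109/393 = 5.8244
Stratum 2 (2015–2019): n₁ = 390, n₀ = 79, n = 469; a·n₀/n = 50·79/469 = 8.4222; c·n₁/n = 7·390/469 = 5.8209
RR_MH = (33.9644 + 8.4222) / (5.8244 + 5.8209) = 42.3866 / 11.6453 = 3.63979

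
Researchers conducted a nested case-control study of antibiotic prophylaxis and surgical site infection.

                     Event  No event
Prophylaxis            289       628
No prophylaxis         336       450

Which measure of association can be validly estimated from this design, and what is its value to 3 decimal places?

Cells: a = 289, b = 628, c = 336, d = 450.
This is a nested case-control study: participants were sampled on outcome status, so risks in the source population cannot be estimated directly — relative risk is not valid here. The odds ratio is the appropriate measure.
OR = (a·d)/(b·c) = (289 × 450) / (628 × 336) = 130050 / 211008 = 0.61633

0.616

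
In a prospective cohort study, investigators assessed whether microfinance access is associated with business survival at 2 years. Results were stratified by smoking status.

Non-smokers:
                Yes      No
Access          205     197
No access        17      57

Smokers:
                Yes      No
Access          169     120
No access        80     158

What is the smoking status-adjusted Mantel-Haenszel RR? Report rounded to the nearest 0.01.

1.86

RR_MH = Σ(aᵢ·n₀ᵢ/nᵢ) / Σ(cᵢ·n₁ᵢ/nᵢ), with n₁ᵢ = aᵢ+bᵢ (exposed), n₀ᵢ = cᵢ+dᵢ (unexposed), nᵢ = n₁ᵢ+n₀ᵢ.
Stratum 1 (Non-smokers): n₁ = 402, n₀ = 74, n = 476; a·n₀/n = 205·74/476 = 31.8697; c·n₁/n = 17·402/476 = 14.3571
Stratum 2 (Smokers): n₁ = 289, n₀ = 238, n = 527; a·n₀/n = 169·238/527 = 76.3226; c·n₁/n = 80·289/527 = 43.8710
RR_MH = (31.8697 + 76.3226) / (14.3571 + 43.8710) = 108.1923 / 58.2281 = 1.85808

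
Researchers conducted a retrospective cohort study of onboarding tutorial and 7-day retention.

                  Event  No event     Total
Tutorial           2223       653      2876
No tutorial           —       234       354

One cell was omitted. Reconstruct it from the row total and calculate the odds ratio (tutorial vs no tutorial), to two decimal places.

The missing cell is in the unexposed row: 354 − 234 = 120.
So a = 2223, b = 653, c = 120, d = 234.
OR = (a·d)/(b·c) = (2223 × 234) / (653 × 120) = 520182 / 78360 = 6.63836

6.64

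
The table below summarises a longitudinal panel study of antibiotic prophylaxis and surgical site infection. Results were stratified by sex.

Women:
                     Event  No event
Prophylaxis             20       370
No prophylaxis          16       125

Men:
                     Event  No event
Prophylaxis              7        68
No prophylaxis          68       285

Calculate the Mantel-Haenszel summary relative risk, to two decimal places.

0.47

RR_MH = Σ(aᵢ·n₀ᵢ/nᵢ) / Σ(cᵢ·n₁ᵢ/nᵢ), with n₁ᵢ = aᵢ+bᵢ (exposed), n₀ᵢ = cᵢ+dᵢ (unexposed), nᵢ = n₁ᵢ+n₀ᵢ.
Stratum 1 (Women): n₁ = 390, n₀ = 141, n = 531; a·n₀/n = 20·141/531 = 5.3107; c·n₁/n = 16·390/531 = 11.7514
Stratum 2 (Men): n₁ = 75, n₀ = 353, n = 428; a·n₀/n = 7·353/428 = 5.7734; c·n₁/n = 68·75/428 = 11.9159
RR_MH = (5.3107 + 5.7734) / (11.7514 + 11.9159) = 11.0841 / 23.6673 = 0.46833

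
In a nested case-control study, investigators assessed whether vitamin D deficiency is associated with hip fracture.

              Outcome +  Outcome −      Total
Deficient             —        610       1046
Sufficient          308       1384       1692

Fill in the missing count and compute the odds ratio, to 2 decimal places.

The missing cell is in the exposed row: 1046 − 610 = 436.
So a = 436, b = 610, c = 308, d = 1384.
OR = (a·d)/(b·c) = (436 × 1384) / (610 × 308) = 603424 / 187880 = 3.21175

3.21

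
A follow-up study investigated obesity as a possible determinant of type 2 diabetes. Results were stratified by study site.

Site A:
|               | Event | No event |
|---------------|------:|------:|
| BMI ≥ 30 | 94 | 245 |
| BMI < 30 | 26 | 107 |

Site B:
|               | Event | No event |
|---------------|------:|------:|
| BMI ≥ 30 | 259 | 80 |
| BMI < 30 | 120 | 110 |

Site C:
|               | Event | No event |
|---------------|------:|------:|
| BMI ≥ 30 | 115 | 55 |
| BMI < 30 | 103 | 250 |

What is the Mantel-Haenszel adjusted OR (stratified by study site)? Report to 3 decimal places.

3.067

OR_MH = Σ(aᵢdᵢ/nᵢ) / Σ(bᵢcᵢ/nᵢ), where nᵢ is the stratum total.
Stratum 1 (Site A): n = 472; a·d/n = 94·107/472 = 21.3093; b·c/n = 245·26/472 = 13.4958
Stratum 2 (Site B): n = 569; a·d/n = 259·110/569 = 50.0703; b·c/n = 80·120/569 = 16.8717
Stratum 3 (Site C): n = 523; a·d/n = 115·250/523 = 54.9713; b·c/n = 55·103/523 = 10.8317
OR_MH = (21.3093 + 50.0703 + 54.9713) / (13.4958 + 16.8717 + 10.8317) = 126.3509 / 41.1992 = 3.06683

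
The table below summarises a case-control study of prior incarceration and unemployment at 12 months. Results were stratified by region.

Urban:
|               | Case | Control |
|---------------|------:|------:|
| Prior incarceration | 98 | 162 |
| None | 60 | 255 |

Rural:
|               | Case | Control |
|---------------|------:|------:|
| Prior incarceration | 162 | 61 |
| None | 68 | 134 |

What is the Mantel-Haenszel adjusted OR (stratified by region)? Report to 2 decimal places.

3.55

OR_MH = Σ(aᵢdᵢ/nᵢ) / Σ(bᵢcᵢ/nᵢ), where nᵢ is the stratum total.
Stratum 1 (Urban): n = 575; a·d/n = 98·255/575 = 43.4609; b·c/n = 162·60/575 = 16.9043
Stratum 2 (Rural): n = 425; a·d/n = 162·134/425 = 51.0776; b·c/n = 61·68/425 = 9.7600
OR_MH = (43.4609 + 51.0776) / (16.9043 + 9.7600) = 94.5385 / 26.6643 = 3.54550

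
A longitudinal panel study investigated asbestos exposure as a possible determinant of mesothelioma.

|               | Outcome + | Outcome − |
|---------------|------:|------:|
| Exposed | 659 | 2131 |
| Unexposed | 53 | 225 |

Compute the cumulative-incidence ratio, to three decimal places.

Cells: a = 659, b = 2131, c = 53, d = 225.
Risk in exposed = 659/2790 = 0.23620; risk in unexposed = 53/278 = 0.19065.
RR = 0.23620 / 0.19065 = 1.23894
The risk among the exposed is 1.24 times that among the unexposed.

1.239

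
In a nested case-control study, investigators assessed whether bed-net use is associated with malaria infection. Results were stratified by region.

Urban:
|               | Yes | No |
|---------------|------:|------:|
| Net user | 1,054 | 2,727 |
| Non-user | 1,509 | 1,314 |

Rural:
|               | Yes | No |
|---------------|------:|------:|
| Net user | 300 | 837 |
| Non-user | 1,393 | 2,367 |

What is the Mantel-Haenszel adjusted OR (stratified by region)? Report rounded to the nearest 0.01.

OR_MH = Σ(aᵢdᵢ/nᵢ) / Σ(bᵢcᵢ/nᵢ), where nᵢ is the stratum total.
Stratum 1 (Urban): n = 6604; a·d/n = 1054·1314/6604 = 209.7147; b·c/n = 2727·1509/6604 = 623.1137
Stratum 2 (Rural): n = 4897; a·d/n = 300·2367/4897 = 145.0071; b·c/n = 837·1393/4897 = 238.0929
OR_MH = (209.7147 + 145.0071) / (623.1137 + 238.0929) = 354.7219 / 861.2066 = 0.41189

0.41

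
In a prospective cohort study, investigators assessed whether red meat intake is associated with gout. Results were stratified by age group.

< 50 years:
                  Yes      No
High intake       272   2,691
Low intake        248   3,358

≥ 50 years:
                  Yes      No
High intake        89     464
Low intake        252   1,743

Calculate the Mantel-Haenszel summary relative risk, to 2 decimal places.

RR_MH = Σ(aᵢ·n₀ᵢ/nᵢ) / Σ(cᵢ·n₁ᵢ/nᵢ), with n₁ᵢ = aᵢ+bᵢ (exposed), n₀ᵢ = cᵢ+dᵢ (unexposed), nᵢ = n₁ᵢ+n₀ᵢ.
Stratum 1 (< 50 years): n₁ = 2963, n₀ = 3606, n = 6569; a·n₀/n = 272·3606/6569 = 149.3122; c·n₁/n = 248·2963/6569 = 111.8624
Stratum 2 (≥ 50 years): n₁ = 553, n₀ = 1995, n = 2548; a·n₀/n = 89·1995/2548 = 69.6841; c·n₁/n = 252·553/2548 = 54.6923
RR_MH = (149.3122 + 69.6841) / (111.8624 + 54.6923) = 218.9963 / 166.5547 = 1.31486

1.31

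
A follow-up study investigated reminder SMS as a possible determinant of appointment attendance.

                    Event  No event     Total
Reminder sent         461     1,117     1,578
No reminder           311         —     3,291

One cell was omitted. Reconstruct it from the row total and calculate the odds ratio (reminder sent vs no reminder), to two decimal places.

3.95

The missing cell is in the unexposed row: 3291 − 311 = 2980.
So a = 461, b = 1117, c = 311, d = 2980.
OR = (a·d)/(b·c) = (461 × 2980) / (1117 × 311) = 1373780 / 347387 = 3.95461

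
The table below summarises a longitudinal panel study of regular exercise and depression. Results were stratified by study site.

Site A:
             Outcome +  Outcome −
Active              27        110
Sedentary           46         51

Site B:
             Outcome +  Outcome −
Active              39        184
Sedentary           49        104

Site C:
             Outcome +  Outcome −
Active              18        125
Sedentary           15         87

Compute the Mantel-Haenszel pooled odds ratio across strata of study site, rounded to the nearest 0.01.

0.43

OR_MH = Σ(aᵢdᵢ/nᵢ) / Σ(bᵢcᵢ/nᵢ), where nᵢ is the stratum total.
Stratum 1 (Site A): n = 234; a·d/n = 27·51/234 = 5.8846; b·c/n = 110·46/234 = 21.6239
Stratum 2 (Site B): n = 376; a·d/n = 39·104/376 = 10.7872; b·c/n = 184·49/376 = 23.9787
Stratum 3 (Site C): n = 245; a·d/n = 18·87/245 = 6.3918; b·c/n = 125·15/245 = 7.6531
OR_MH = (5.8846 + 10.7872 + 6.3918) / (21.6239 + 23.9787 + 7.6531) = 23.0637 / 53.2557 = 0.43307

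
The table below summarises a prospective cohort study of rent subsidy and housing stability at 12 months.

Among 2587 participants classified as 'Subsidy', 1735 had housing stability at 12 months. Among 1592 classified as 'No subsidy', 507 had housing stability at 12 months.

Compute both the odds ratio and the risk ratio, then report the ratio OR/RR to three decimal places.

From the description: a = 1735, b = 852, c = 507, d = 1085.
OR = (1735·1085)/(852·507) = 1882475/431964 = 4.35794
Risk in exposed = 1735/2587 = 0.67066; risk in unexposed = 507/1592 = 0.31847; RR = 2.10590
OR/RR = 4.35794 / 2.10590 = 2.06940
The outcome is not rare, so the OR lies further from 1 than the RR.

2.069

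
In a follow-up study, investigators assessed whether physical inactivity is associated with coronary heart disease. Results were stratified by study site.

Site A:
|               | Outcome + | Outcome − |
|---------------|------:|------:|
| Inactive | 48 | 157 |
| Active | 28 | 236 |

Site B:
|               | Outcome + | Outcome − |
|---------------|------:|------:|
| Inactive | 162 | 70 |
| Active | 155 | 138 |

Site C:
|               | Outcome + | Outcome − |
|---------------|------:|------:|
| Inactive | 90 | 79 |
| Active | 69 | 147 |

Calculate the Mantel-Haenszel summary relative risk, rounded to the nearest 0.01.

1.51

RR_MH = Σ(aᵢ·n₀ᵢ/nᵢ) / Σ(cᵢ·n₁ᵢ/nᵢ), with n₁ᵢ = aᵢ+bᵢ (exposed), n₀ᵢ = cᵢ+dᵢ (unexposed), nᵢ = n₁ᵢ+n₀ᵢ.
Stratum 1 (Site A): n₁ = 205, n₀ = 264, n = 469; a·n₀/n = 48·264/469 = 27.0192; c·n₁/n = 28·205/469 = 12.2388
Stratum 2 (Site B): n₁ = 232, n₀ = 293, n = 525; a·n₀/n = 162·293/525 = 90.4114; c·n₁/n = 155·232/525 = 68.4952
Stratum 3 (Site C): n₁ = 169, n₀ = 216, n = 385; a·n₀/n = 90·216/385 = 50.4935; c·n₁/n = 69·169/385 = 30.2883
RR_MH = (27.0192 + 90.4114 + 50.4935) / (12.2388 + 68.4952 + 30.2883) = 167.9241 / 111.0224 = 1.51253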